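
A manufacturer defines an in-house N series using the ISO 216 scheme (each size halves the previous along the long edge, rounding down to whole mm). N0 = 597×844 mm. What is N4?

N1 = 422 × 597 mm (from N0 by 1 halving).
N2: ⌊597/2⌋ × 422 = 298 × 422 mm
N3: ⌊422/2⌋ × 298 = 211 × 298 mm
N4: ⌊298/2⌋ × 211 = 149 × 211 mm

149 × 211 mm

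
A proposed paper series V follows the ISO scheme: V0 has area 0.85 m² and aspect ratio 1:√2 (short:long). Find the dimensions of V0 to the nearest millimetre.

775 × 1096 mm

Let the short side be w mm. Then w · w√2 = 0.85 m² = 850,000 mm².
w² = 850,000/√2, so w ≈ 775.3 mm; long side = w√2 ≈ 1096.4 mm.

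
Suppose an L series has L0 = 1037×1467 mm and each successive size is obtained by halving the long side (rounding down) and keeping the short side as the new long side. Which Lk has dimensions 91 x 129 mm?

L0: 1037 × 1467 mm
L1: 733 × 1037 mm
L2: 518 × 733 mm
L3: 366 × 518 mm
L4: 259 × 366 mm
L5: 183 × 259 mm
L6: 129 × 183 mm
L7: 91 × 129 mm
L8: 64 × 91 mm
→ matches L7.

L7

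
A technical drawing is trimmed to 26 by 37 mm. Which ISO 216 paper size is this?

Aspect ratio 37/26 ≈ 1.423 — close to the ISO √2 ≈ 1.414.
In the A-series (A0 area = 1 m²): A10 = 26 × 37 mm.

A10 (26 × 37 mm)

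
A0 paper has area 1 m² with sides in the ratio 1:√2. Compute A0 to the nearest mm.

Let the short side be w mm. Then the long side is w√2 and w · w√2 = 10⁶ mm².
w² = 10⁶/√2, so w = 1000 / 2^(1/4) ≈ 840.9 mm; long side = 1000 · 2^(1/4) ≈ 1189.2 mm.

841 × 1189 mm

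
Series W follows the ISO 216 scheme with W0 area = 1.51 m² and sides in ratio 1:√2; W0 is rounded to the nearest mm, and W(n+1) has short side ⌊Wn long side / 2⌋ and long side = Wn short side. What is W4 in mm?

258 × 365 mm

Let W0's short side be w mm. w · w√2 = 1.51 m² = 1,510,000 mm², so w ≈ 1033.3 mm and w√2 ≈ 1461.3 mm → W0 = 1033 × 1461 mm.
W1: ⌊1461/2⌋ × 1033 = 730 × 1033 mm
W2: ⌊1033/2⌋ × 730 = 516 × 730 mm
W3: ⌊730/2⌋ × 516 = 365 × 516 mm
W4: ⌊516/2⌋ × 365 = 258 × 365 mm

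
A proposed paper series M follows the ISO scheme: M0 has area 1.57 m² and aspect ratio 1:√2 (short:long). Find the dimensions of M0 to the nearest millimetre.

1054 × 1490 mm

Let the short side be w mm. Then w · w√2 = 1.57 m² = 1,570,000 mm².
w² = 1,570,000/√2, so w ≈ 1053.6 mm; long side = w√2 ≈ 1490.1 mm.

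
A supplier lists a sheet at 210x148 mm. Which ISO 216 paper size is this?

Aspect ratio 210/148 ≈ 1.419 — close to the ISO √2 ≈ 1.414.
In the A-series (A0 area = 1 m²): A5 = 148 × 210 mm.

A5 (148 × 210 mm)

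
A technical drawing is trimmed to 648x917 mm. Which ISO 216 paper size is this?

Aspect ratio 917/648 ≈ 1.415 — close to the ISO √2 ≈ 1.414.
In the C-series (envelope sizes, between A and B): C1 = 648 × 917 mm.

C1 (648 × 917 mm)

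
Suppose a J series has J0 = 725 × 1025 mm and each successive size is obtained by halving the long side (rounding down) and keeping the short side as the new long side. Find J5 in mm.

128 × 181 mm

J1 = 512 × 725 mm (from J0 by 1 halving).
J2: ⌊725/2⌋ × 512 = 362 × 512 mm
J3: ⌊512/2⌋ × 362 = 256 × 362 mm
J4: ⌊362/2⌋ × 256 = 181 × 256 mm
J5: ⌊256/2⌋ × 181 = 128 × 181 mm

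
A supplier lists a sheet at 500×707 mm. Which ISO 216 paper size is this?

B2 (500 × 707 mm)

Aspect ratio 707/500 ≈ 1.414 — close to the ISO √2 ≈ 1.414.
In the B-series (B0 = 1000 × 1414 mm): B2 = 500 × 707 mm.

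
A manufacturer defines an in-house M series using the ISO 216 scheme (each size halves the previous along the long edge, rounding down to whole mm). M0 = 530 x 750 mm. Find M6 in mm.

M1 = 375 × 530 mm (from M0 by 1 halving).
M2: ⌊530/2⌋ × 375 = 265 × 375 mm
M3: ⌊375/2⌋ × 265 = 187 × 265 mm
M4: ⌊265/2⌋ × 187 = 132 × 187 mm
M5: ⌊187/2⌋ × 132 = 93 × 132 mm
M6: ⌊132/2⌋ × 93 = 66 × 93 mm

66 × 93 mm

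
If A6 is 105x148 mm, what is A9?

A7: ⌊148/2⌋ × 105 = 74 × 105 mm
A8: ⌊105/2⌋ × 74 = 52 × 74 mm
A9: ⌊74/2⌋ × 52 = 37 × 52 mm

37 × 52 mm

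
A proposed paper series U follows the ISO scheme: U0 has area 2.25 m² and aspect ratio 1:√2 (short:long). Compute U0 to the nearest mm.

1261 × 1784 mm

Let the short side be w mm. Then w · w√2 = 2.25 m² = 2,250,000 mm².
w² = 2,250,000/√2, so w ≈ 1261.3 mm; long side = w√2 ≈ 1783.8 mm.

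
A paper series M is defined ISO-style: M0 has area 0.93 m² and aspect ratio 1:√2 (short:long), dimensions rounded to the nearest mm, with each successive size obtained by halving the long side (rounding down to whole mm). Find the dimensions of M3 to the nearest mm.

Let M0's short side be w mm. w · w√2 = 0.93 m² = 930,000 mm², so w ≈ 810.9 mm and w√2 ≈ 1146.8 mm → M0 = 811 × 1147 mm.
M1: ⌊1147/2⌋ × 811 = 573 × 811 mm
M2: ⌊811/2⌋ × 573 = 405 × 573 mm
M3: ⌊573/2⌋ × 405 = 286 × 405 mm

286 × 405 mm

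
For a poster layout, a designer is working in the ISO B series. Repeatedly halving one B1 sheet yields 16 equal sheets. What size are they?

16 = 2^4, so 4 halving steps.
B1 → B2 → … → B5 after 4 steps.

B5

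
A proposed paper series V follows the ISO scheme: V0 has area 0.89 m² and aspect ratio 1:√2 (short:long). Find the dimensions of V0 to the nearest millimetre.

793 × 1122 mm

Let the short side be w mm. Then w · w√2 = 0.89 m² = 890,000 mm².
w² = 890,000/√2, so w ≈ 793.3 mm; long side = w√2 ≈ 1121.9 mm.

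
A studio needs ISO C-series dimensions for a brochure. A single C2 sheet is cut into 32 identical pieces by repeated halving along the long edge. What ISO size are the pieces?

C7

32 = 2^5, so 5 halving steps.
C2 → C3 → … → C7 after 5 steps.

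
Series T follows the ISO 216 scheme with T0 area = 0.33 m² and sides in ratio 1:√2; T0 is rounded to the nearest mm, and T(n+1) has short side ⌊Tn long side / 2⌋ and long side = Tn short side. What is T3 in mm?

Let T0's short side be w mm. w · w√2 = 0.33 m² = 330,000 mm², so w ≈ 483.1 mm and w√2 ≈ 683.1 mm → T0 = 483 × 683 mm.
T1: ⌊683/2⌋ × 483 = 341 × 483 mm
T2: ⌊483/2⌋ × 341 = 241 × 341 mm
T3: ⌊341/2⌋ × 241 = 170 × 241 mm

170 × 241 mm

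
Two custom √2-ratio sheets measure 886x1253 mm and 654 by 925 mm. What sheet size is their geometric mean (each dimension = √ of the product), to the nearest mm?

761 × 1077 mm

Short side: √(886 · 654) = √579444 ≈ 761.2 → 761 mm
Long side: √(1253 · 925) = √1159025 ≈ 1076.6 → 1077 mm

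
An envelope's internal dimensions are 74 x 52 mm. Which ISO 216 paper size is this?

A8 (52 × 74 mm)

Aspect ratio 74/52 ≈ 1.423 — close to the ISO √2 ≈ 1.414.
In the A-series (A0 area = 1 m²): A8 = 52 × 74 mm.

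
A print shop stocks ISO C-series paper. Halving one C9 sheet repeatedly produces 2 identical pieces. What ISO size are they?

C10

2 = 2^1, so 1 halving step.
C9 → C10 → … → C10 after 1 step.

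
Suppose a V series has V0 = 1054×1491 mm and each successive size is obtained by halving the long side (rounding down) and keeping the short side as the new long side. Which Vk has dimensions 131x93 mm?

V7

V0: 1054 × 1491 mm
V1: 745 × 1054 mm
V2: 527 × 745 mm
V3: 372 × 527 mm
V4: 263 × 372 mm
V5: 186 × 263 mm
V6: 131 × 186 mm
V7: 93 × 131 mm
V8: 65 × 93 mm
→ matches V7.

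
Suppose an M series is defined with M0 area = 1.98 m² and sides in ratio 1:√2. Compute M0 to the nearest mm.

Let the short side be w mm. Then w · w√2 = 1.98 m² = 1,980,000 mm².
w² = 1,980,000/√2, so w ≈ 1183.2 mm; long side = w√2 ≈ 1673.4 mm.

1183 × 1673 mm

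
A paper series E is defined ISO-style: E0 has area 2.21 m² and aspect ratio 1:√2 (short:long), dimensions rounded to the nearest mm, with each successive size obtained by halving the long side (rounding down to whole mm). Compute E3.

442 × 625 mm

Let E0's short side be w mm. w · w√2 = 2.21 m² = 2,210,000 mm², so w ≈ 1250.1 mm and w√2 ≈ 1767.9 mm → E0 = 1250 × 1768 mm.
E1: ⌊1768/2⌋ × 1250 = 884 × 1250 mm
E2: ⌊1250/2⌋ × 884 = 625 × 884 mm
E3: ⌊884/2⌋ × 625 = 442 × 625 mm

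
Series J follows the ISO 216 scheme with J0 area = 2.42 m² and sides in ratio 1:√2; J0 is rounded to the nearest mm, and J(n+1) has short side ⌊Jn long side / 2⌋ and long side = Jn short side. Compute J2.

654 × 925 mm

Let J0's short side be w mm. w · w√2 = 2.42 m² = 2,420,000 mm², so w ≈ 1308.1 mm and w√2 ≈ 1850.0 mm → J0 = 1308 × 1850 mm.
J1: ⌊1850/2⌋ × 1308 = 925 × 1308 mm
J2: ⌊1308/2⌋ × 925 = 654 × 925 mm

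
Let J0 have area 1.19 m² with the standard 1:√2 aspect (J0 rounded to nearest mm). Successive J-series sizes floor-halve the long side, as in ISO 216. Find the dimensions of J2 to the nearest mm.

458 × 648 mm

Let J0's short side be w mm. w · w√2 = 1.19 m² = 1,190,000 mm², so w ≈ 917.3 mm and w√2 ≈ 1297.3 mm → J0 = 917 × 1297 mm.
J1: ⌊1297/2⌋ × 917 = 648 × 917 mm
J2: ⌊917/2⌋ × 648 = 458 × 648 mm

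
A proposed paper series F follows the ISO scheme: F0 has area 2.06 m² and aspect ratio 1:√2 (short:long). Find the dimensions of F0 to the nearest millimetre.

1207 × 1707 mm

Let the short side be w mm. Then w · w√2 = 2.06 m² = 2,060,000 mm².
w² = 2,060,000/√2, so w ≈ 1206.9 mm; long side = w√2 ≈ 1706.8 mm.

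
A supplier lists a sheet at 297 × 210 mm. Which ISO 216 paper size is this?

A4 (210 × 297 mm)

Aspect ratio 297/210 ≈ 1.414 — close to the ISO √2 ≈ 1.414.
In the A-series (A0 area = 1 m²): A4 = 210 × 297 mm.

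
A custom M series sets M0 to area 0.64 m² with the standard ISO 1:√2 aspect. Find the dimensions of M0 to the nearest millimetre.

673 × 951 mm

Let the short side be w mm. Then w · w√2 = 0.64 m² = 640,000 mm².
w² = 640,000/√2, so w ≈ 672.7 mm; long side = w√2 ≈ 951.4 mm.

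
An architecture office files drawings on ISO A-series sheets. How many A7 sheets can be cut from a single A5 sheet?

4

A5 = 148 × 210 mm; A7 = 74 × 105 mm.
Each halving step doubles the count; 2 steps from A5 to A7.
2^2 = 4.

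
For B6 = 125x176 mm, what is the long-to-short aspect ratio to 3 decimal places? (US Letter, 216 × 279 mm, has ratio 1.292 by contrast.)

176 / 125 = 1.408
ISO 216 targets √2 ≈ 1.414; the -0.006 deviation is from mm rounding.

1.408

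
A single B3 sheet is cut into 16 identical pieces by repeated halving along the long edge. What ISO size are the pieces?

B7

16 = 2^4, so 4 halving steps.
B3 → B4 → … → B7 after 4 steps.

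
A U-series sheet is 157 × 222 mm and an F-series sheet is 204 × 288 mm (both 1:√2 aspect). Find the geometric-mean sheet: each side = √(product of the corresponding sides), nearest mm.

179 × 253 mm

Short side: √(157 · 204) = √32028 ≈ 179.0 → 179 mm
Long side: √(222 · 288) = √63936 ≈ 252.9 → 253 mm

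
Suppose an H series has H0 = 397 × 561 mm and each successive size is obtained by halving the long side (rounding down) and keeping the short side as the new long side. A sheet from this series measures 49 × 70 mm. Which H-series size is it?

H6

H0: 397 × 561 mm
H1: 280 × 397 mm
H2: 198 × 280 mm
H3: 140 × 198 mm
H4: 99 × 140 mm
H5: 70 × 99 mm
H6: 49 × 70 mm
H7: 35 × 49 mm
→ matches H6.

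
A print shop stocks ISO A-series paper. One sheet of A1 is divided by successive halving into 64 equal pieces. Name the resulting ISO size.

A7

64 = 2^6, so 6 halving steps.
A1 → A2 → … → A7 after 6 steps.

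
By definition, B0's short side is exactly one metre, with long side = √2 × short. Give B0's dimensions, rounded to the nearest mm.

1000 × 1414 mm

Short side = 1000 mm; long side = 1000√2 ≈ 1414.2 mm.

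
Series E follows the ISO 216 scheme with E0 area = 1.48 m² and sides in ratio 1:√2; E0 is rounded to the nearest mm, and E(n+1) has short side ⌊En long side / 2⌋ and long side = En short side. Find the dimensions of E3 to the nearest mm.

361 × 511 mm

Let E0's short side be w mm. w · w√2 = 1.48 m² = 1,480,000 mm², so w ≈ 1023.0 mm and w√2 ≈ 1446.7 mm → E0 = 1023 × 1447 mm.
E1: ⌊1447/2⌋ × 1023 = 723 × 1023 mm
E2: ⌊1023/2⌋ × 723 = 511 × 723 mm
E3: ⌊723/2⌋ × 511 = 361 × 511 mm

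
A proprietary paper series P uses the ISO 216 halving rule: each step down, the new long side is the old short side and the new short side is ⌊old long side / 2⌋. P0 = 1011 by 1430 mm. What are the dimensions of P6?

126 × 178 mm

P1: ⌊1430/2⌋ × 1011 = 715 × 1011 mm
P2: ⌊1011/2⌋ × 715 = 505 × 715 mm
P3: ⌊715/2⌋ × 505 = 357 × 505 mm
P4: ⌊505/2⌋ × 357 = 252 × 357 mm
P5: ⌊357/2⌋ × 252 = 178 × 252 mm
P6: ⌊252/2⌋ × 178 = 126 × 178 mm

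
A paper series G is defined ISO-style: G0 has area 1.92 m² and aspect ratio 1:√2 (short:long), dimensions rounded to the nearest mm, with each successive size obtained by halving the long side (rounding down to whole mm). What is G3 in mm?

412 × 582 mm

Let G0's short side be w mm. w · w√2 = 1.92 m² = 1,920,000 mm², so w ≈ 1165.2 mm and w√2 ≈ 1647.8 mm → G0 = 1165 × 1648 mm.
G1: ⌊1648/2⌋ × 1165 = 824 × 1165 mm
G2: ⌊1165/2⌋ × 824 = 582 × 824 mm
G3: ⌊824/2⌋ × 582 = 412 × 582 mm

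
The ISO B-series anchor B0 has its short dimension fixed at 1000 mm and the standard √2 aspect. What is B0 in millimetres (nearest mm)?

Short side = 1000 mm; long side = 1000√2 ≈ 1414.2 mm.

1000 × 1414 mm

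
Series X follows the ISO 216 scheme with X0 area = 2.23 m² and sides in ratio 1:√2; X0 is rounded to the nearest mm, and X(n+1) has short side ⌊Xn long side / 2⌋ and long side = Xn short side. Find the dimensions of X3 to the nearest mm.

444 × 628 mm

Let X0's short side be w mm. w · w√2 = 2.23 m² = 2,230,000 mm², so w ≈ 1255.7 mm and w√2 ≈ 1775.9 mm → X0 = 1256 × 1776 mm.
X1: ⌊1776/2⌋ × 1256 = 888 × 1256 mm
X2: ⌊1256/2⌋ × 888 = 628 × 888 mm
X3: ⌊888/2⌋ × 628 = 444 × 628 mm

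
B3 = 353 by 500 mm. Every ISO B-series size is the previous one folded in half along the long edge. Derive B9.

44 × 62 mm

B4: ⌊500/2⌋ × 353 = 250 × 353 mm
B5: ⌊353/2⌋ × 250 = 176 × 250 mm
B6: ⌊250/2⌋ × 176 = 125 × 176 mm
B7: ⌊176/2⌋ × 125 = 88 × 125 mm
B8: ⌊125/2⌋ × 88 = 62 × 88 mm
B9: ⌊88/2⌋ × 62 = 44 × 62 mm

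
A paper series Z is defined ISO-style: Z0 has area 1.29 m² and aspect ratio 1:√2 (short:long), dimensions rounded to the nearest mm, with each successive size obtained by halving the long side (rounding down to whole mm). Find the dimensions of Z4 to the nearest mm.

238 × 337 mm

Let Z0's short side be w mm. w · w√2 = 1.29 m² = 1,290,000 mm², so w ≈ 955.1 mm and w√2 ≈ 1350.7 mm → Z0 = 955 × 1351 mm.
Z1: ⌊1351/2⌋ × 955 = 675 × 955 mm
Z2: ⌊955/2⌋ × 675 = 477 × 675 mm
Z3: ⌊675/2⌋ × 477 = 337 × 477 mm
Z4: ⌊477/2⌋ × 337 = 238 × 337 mm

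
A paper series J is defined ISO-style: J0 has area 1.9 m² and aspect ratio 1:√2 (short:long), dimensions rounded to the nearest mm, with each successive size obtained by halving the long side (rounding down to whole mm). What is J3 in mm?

409 × 579 mm

Let J0's short side be w mm. w · w√2 = 1.9 m² = 1,900,000 mm², so w ≈ 1159.1 mm and w√2 ≈ 1639.2 mm → J0 = 1159 × 1639 mm.
J1: ⌊1639/2⌋ × 1159 = 819 × 1159 mm
J2: ⌊1159/2⌋ × 819 = 579 × 819 mm
J3: ⌊819/2⌋ × 579 = 409 × 579 mm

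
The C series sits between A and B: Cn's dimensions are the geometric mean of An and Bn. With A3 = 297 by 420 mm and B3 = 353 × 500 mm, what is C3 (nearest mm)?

Short side: √(297 · 353) = √104841 ≈ 323.8 → 324 mm
Long side: √(420 · 500) = √210000 ≈ 458.3 → 458 mm

324 × 458 mm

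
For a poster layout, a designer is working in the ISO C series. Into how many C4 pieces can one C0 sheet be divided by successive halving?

C0 = 917 × 1297 mm; C4 = 229 × 324 mm.
Each halving step doubles the count; 4 steps from C0 to C4.
2^4 = 16.

16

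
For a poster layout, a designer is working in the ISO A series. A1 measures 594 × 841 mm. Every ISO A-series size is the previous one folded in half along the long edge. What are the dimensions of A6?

A2: ⌊841/2⌋ × 594 = 420 × 594 mm
A3: ⌊594/2⌋ × 420 = 297 × 420 mm
A4: ⌊420/2⌋ × 297 = 210 × 297 mm
A5: ⌊297/2⌋ × 210 = 148 × 210 mm
A6: ⌊210/2⌋ × 148 = 105 × 148 mm

105 × 148 mm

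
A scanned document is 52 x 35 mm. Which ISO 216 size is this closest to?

A9 (37 × 52 mm)

Aspect ratio 52/35 ≈ 1.486 (ISO target is √2 ≈ 1.414).
In the A-series (A0 area = 1 m²): A9 = 37 × 52 mm.
Off by 2 mm total — nearest standard size.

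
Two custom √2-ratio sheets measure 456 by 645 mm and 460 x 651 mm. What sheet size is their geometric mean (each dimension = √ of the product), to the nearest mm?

458 × 648 mm

Short side: √(456 · 460) = √209760 ≈ 458.0 → 458 mm
Long side: √(645 · 651) = √419895 ≈ 648.0 → 648 mm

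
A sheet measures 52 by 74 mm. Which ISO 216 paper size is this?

Aspect ratio 74/52 ≈ 1.423 — close to the ISO √2 ≈ 1.414.
In the A-series (A0 area = 1 m²): A8 = 52 × 74 mm.

A8 (52 × 74 mm)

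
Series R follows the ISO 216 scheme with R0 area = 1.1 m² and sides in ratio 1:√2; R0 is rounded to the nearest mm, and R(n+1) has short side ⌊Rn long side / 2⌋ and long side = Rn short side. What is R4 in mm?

220 × 311 mm

Let R0's short side be w mm. w · w√2 = 1.1 m² = 1,100,000 mm², so w ≈ 881.9 mm and w√2 ≈ 1247.3 mm → R0 = 882 × 1247 mm.
R1: ⌊1247/2⌋ × 882 = 623 × 882 mm
R2: ⌊882/2⌋ × 623 = 441 × 623 mm
R3: ⌊623/2⌋ × 441 = 311 × 441 mm
R4: ⌊441/2⌋ × 311 = 220 × 311 mm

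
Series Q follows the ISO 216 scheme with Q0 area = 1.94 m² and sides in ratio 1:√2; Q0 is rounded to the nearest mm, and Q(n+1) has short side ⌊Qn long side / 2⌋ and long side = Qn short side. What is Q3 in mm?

Let Q0's short side be w mm. w · w√2 = 1.94 m² = 1,940,000 mm², so w ≈ 1171.2 mm and w√2 ≈ 1656.4 mm → Q0 = 1171 × 1656 mm.
Q1: ⌊1656/2⌋ × 1171 = 828 × 1171 mm
Q2: ⌊1171/2⌋ × 828 = 585 × 828 mm
Q3: ⌊828/2⌋ × 585 = 414 × 585 mm

414 × 585 mm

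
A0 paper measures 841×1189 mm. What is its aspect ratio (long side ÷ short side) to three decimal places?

1189 / 841 = 1.414
Matches √2 ≈ 1.414 — the ISO 216 defining ratio.

1.414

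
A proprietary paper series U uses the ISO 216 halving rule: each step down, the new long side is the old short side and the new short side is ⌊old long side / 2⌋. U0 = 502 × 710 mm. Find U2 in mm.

251 × 355 mm

U1: ⌊710/2⌋ × 502 = 355 × 502 mm
U2: ⌊502/2⌋ × 355 = 251 × 355 mm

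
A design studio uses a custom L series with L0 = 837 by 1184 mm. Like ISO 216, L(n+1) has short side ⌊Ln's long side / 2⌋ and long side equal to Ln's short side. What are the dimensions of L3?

296 × 418 mm

L1: ⌊1184/2⌋ × 837 = 592 × 837 mm
L2: ⌊837/2⌋ × 592 = 418 × 592 mm
L3: ⌊592/2⌋ × 418 = 296 × 418 mm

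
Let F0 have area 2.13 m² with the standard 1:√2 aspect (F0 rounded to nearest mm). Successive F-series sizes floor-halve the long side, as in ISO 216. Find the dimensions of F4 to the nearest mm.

Let F0's short side be w mm. w · w√2 = 2.13 m² = 2,130,000 mm², so w ≈ 1227.2 mm and w√2 ≈ 1735.6 mm → F0 = 1227 × 1736 mm.
F1: ⌊1736/2⌋ × 1227 = 868 × 1227 mm
F2: ⌊1227/2⌋ × 868 = 613 × 868 mm
F3: ⌊868/2⌋ × 613 = 434 × 613 mm
F4: ⌊613/2⌋ × 434 = 306 × 434 mm

306 × 434 mm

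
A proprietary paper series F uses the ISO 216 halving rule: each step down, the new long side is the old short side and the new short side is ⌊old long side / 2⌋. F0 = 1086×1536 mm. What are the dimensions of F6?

135 × 192 mm

F1: ⌊1536/2⌋ × 1086 = 768 × 1086 mm
F2: ⌊1086/2⌋ × 768 = 543 × 768 mm
F3: ⌊768/2⌋ × 543 = 384 × 543 mm
F4: ⌊543/2⌋ × 384 = 271 × 384 mm
F5: ⌊384/2⌋ × 271 = 192 × 271 mm
F6: ⌊271/2⌋ × 192 = 135 × 192 mm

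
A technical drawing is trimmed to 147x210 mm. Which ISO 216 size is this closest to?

A5 (148 × 210 mm)

Aspect ratio 210/147 ≈ 1.429 — close to the ISO √2 ≈ 1.414.
In the A-series (A0 area = 1 m²): A5 = 148 × 210 mm.
Off by 1 mm total — nearest standard size.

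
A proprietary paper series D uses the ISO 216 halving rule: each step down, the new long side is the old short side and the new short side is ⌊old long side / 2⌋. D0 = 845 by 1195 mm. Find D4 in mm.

D1: ⌊1195/2⌋ × 845 = 597 × 845 mm
D2: ⌊845/2⌋ × 597 = 422 × 597 mm
D3: ⌊597/2⌋ × 422 = 298 × 422 mm
D4: ⌊422/2⌋ × 298 = 211 × 298 mm

211 × 298 mm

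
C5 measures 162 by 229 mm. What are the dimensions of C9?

C6: ⌊229/2⌋ × 162 = 114 × 162 mm
C7: ⌊162/2⌋ × 114 = 81 × 114 mm
C8: ⌊114/2⌋ × 81 = 57 × 81 mm
C9: ⌊81/2⌋ × 57 = 40 × 57 mm

40 × 57 mm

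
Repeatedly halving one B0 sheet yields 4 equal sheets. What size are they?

4 = 2^2, so 2 halving steps.
B0 → B1 → … → B2 after 2 steps.

B2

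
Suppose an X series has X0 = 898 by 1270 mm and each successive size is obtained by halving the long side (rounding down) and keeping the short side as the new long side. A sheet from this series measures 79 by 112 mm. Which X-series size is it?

X0: 898 × 1270 mm
X1: 635 × 898 mm
X2: 449 × 635 mm
X3: 317 × 449 mm
X4: 224 × 317 mm
X5: 158 × 224 mm
X6: 112 × 158 mm
X7: 79 × 112 mm
X8: 56 × 79 mm
→ matches X7.

X7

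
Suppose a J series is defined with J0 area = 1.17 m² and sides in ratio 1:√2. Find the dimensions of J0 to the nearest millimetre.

Let the short side be w mm. Then w · w√2 = 1.17 m² = 1,170,000 mm².
w² = 1,170,000/√2, so w ≈ 909.6 mm; long side = w√2 ≈ 1286.3 mm.

910 × 1286 mm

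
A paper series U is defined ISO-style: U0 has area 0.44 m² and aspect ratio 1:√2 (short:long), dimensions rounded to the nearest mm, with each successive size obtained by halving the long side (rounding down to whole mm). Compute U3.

197 × 279 mm

Let U0's short side be w mm. w · w√2 = 0.44 m² = 440,000 mm², so w ≈ 557.8 mm and w√2 ≈ 788.8 mm → U0 = 558 × 789 mm.
U1: ⌊789/2⌋ × 558 = 394 × 558 mm
U2: ⌊558/2⌋ × 394 = 279 × 394 mm
U3: ⌊394/2⌋ × 279 = 197 × 279 mm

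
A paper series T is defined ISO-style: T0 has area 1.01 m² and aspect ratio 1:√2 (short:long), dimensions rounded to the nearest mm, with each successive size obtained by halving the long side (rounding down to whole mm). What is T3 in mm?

Let T0's short side be w mm. w · w√2 = 1.01 m² = 1,010,000 mm², so w ≈ 845.1 mm and w√2 ≈ 1195.1 mm → T0 = 845 × 1195 mm.
T1: ⌊1195/2⌋ × 845 = 597 × 845 mm
T2: ⌊845/2⌋ × 597 = 422 × 597 mm
T3: ⌊597/2⌋ × 422 = 298 × 422 mm

298 × 422 mm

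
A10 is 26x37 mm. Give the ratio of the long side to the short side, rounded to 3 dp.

37 / 26 = 1.423
ISO 216 targets √2 ≈ 1.414; the +0.009 deviation is from mm rounding.

1.423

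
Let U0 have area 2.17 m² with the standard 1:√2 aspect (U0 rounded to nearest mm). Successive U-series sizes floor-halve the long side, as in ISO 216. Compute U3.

Let U0's short side be w mm. w · w√2 = 2.17 m² = 2,170,000 mm², so w ≈ 1238.7 mm and w√2 ≈ 1751.8 mm → U0 = 1239 × 1752 mm.
U1: ⌊1752/2⌋ × 1239 = 876 × 1239 mm
U2: ⌊1239/2⌋ × 876 = 619 × 876 mm
U3: ⌊876/2⌋ × 619 = 438 × 619 mm

438 × 619 mm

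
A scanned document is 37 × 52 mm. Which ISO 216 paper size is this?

A9 (37 × 52 mm)

Aspect ratio 52/37 ≈ 1.405 — close to the ISO √2 ≈ 1.414.
In the A-series (A0 area = 1 m²): A9 = 37 × 52 mm.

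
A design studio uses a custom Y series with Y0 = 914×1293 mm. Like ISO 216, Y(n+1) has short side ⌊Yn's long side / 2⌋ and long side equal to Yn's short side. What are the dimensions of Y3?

Y1: ⌊1293/2⌋ × 914 = 646 × 914 mm
Y2: ⌊914/2⌋ × 646 = 457 × 646 mm
Y3: ⌊646/2⌋ × 457 = 323 × 457 mm

323 × 457 mm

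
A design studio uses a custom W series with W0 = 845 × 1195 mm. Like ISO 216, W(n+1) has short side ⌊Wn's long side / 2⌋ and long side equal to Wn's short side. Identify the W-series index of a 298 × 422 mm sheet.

W0: 845 × 1195 mm
W1: 597 × 845 mm
W2: 422 × 597 mm
W3: 298 × 422 mm
W4: 211 × 298 mm
→ matches W3.

W3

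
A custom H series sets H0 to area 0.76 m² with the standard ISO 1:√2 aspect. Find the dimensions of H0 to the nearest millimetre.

733 × 1037 mm

Let the short side be w mm. Then w · w√2 = 0.76 m² = 760,000 mm².
w² = 760,000/√2, so w ≈ 733.1 mm; long side = w√2 ≈ 1036.7 mm.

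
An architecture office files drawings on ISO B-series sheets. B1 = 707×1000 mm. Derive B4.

250 × 353 mm

B2: ⌊1000/2⌋ × 707 = 500 × 707 mm
B3: ⌊707/2⌋ × 500 = 353 × 500 mm
B4: ⌊500/2⌋ × 353 = 250 × 353 mm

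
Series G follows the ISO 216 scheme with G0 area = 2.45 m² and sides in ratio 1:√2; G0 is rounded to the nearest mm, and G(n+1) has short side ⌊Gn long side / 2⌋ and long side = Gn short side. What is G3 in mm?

Let G0's short side be w mm. w · w√2 = 2.45 m² = 2,450,000 mm², so w ≈ 1316.2 mm and w√2 ≈ 1861.4 mm → G0 = 1316 × 1861 mm.
G1: ⌊1861/2⌋ × 1316 = 930 × 1316 mm
G2: ⌊1316/2⌋ × 930 = 658 × 930 mm
G3: ⌊930/2⌋ × 658 = 465 × 658 mm

465 × 658 mm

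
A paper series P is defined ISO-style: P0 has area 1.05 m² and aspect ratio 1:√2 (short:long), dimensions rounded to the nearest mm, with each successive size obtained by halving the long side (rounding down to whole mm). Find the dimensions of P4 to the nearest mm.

Let P0's short side be w mm. w · w√2 = 1.05 m² = 1,050,000 mm², so w ≈ 861.7 mm and w√2 ≈ 1218.6 mm → P0 = 862 × 1219 mm.
P1: ⌊1219/2⌋ × 862 = 609 × 862 mm
P2: ⌊862/2⌋ × 609 = 431 × 609 mm
P3: ⌊609/2⌋ × 431 = 304 × 431 mm
P4: ⌊431/2⌋ × 304 = 215 × 304 mm

215 × 304 mm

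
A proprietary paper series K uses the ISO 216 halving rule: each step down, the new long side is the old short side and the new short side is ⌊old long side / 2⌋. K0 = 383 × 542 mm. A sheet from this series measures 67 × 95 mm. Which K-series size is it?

K0: 383 × 542 mm
K1: 271 × 383 mm
K2: 191 × 271 mm
K3: 135 × 191 mm
K4: 95 × 135 mm
K5: 67 × 95 mm
K6: 47 × 67 mm
→ matches K5.

K5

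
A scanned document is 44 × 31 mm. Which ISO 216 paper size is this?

B10 (31 × 44 mm)

Aspect ratio 44/31 ≈ 1.419 — close to the ISO √2 ≈ 1.414.
In the B-series (B0 = 1000 × 1414 mm): B10 = 31 × 44 mm.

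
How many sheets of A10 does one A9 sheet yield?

2

A9 = 37 × 52 mm; A10 = 26 × 37 mm.
Each halving step doubles the count; 1 step from A9 to A10.
2^1 = 2.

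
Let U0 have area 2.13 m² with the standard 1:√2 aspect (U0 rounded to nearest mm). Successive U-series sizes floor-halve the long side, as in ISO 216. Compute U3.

434 × 613 mm

Let U0's short side be w mm. w · w√2 = 2.13 m² = 2,130,000 mm², so w ≈ 1227.2 mm and w√2 ≈ 1735.6 mm → U0 = 1227 × 1736 mm.
U1: ⌊1736/2⌋ × 1227 = 868 × 1227 mm
U2: ⌊1227/2⌋ × 868 = 613 × 868 mm
U3: ⌊868/2⌋ × 613 = 434 × 613 mm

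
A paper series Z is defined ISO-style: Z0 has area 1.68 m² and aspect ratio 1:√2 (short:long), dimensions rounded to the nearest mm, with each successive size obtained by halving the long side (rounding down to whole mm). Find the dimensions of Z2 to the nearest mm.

545 × 770 mm

Let Z0's short side be w mm. w · w√2 = 1.68 m² = 1,680,000 mm², so w ≈ 1089.9 mm and w√2 ≈ 1541.4 mm → Z0 = 1090 × 1541 mm.
Z1: ⌊1541/2⌋ × 1090 = 770 × 1090 mm
Z2: ⌊1090/2⌋ × 770 = 545 × 770 mm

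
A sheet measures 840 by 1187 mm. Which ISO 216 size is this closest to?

A0 (841 × 1189 mm)

Aspect ratio 1187/840 ≈ 1.413 — close to the ISO √2 ≈ 1.414.
In the A-series (A0 area = 1 m²): A0 = 841 × 1189 mm.
Off by 3 mm total — nearest standard size.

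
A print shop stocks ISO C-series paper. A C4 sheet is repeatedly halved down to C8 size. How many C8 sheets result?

Each ISO step halves the sheet: 1 × C4 → 2 × C5 → 4 × C6 → 8 × C7 → …
From C4 to C8 is 4 halving steps: 2^4 = 16.

16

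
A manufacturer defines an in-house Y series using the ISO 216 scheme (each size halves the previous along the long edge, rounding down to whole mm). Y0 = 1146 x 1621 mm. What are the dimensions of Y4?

Y1 = 810 × 1146 mm (from Y0 by 1 halving).
Y2: ⌊1146/2⌋ × 810 = 573 × 810 mm
Y3: ⌊810/2⌋ × 573 = 405 × 573 mm
Y4: ⌊573/2⌋ × 405 = 286 × 405 mm

286 × 405 mm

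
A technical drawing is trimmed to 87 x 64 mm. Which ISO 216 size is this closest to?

Aspect ratio 87/64 ≈ 1.359 (ISO target is √2 ≈ 1.414).
In the B-series (B0 = 1000 × 1414 mm): B8 = 62 × 88 mm.
Off by 3 mm total — nearest standard size.

B8 (62 × 88 mm)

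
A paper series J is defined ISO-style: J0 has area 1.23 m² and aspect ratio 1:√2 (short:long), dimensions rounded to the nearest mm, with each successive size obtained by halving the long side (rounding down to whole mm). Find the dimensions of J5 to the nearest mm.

164 × 233 mm

Let J0's short side be w mm. w · w√2 = 1.23 m² = 1,230,000 mm², so w ≈ 932.6 mm and w√2 ≈ 1318.9 mm → J0 = 933 × 1319 mm.
J1: ⌊1319/2⌋ × 933 = 659 × 933 mm
J2: ⌊933/2⌋ × 659 = 466 × 659 mm
J3: ⌊659/2⌋ × 466 = 329 × 466 mm
J4: ⌊466/2⌋ × 329 = 233 × 329 mm
J5: ⌊329/2⌋ × 233 = 164 × 233 mm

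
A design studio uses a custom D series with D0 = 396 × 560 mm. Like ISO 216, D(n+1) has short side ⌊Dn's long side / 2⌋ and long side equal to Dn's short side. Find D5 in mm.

70 × 99 mm

D1: ⌊560/2⌋ × 396 = 280 × 396 mm
D2: ⌊396/2⌋ × 280 = 198 × 280 mm
D3: ⌊280/2⌋ × 198 = 140 × 198 mm
D4: ⌊198/2⌋ × 140 = 99 × 140 mm
D5: ⌊140/2⌋ × 99 = 70 × 99 mm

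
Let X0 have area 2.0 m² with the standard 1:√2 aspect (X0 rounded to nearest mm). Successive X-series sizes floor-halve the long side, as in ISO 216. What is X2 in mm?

Let X0's short side be w mm. w · w√2 = 2.0 m² = 2,000,000 mm², so w ≈ 1189.2 mm and w√2 ≈ 1681.8 mm → X0 = 1189 × 1682 mm.
X1: ⌊1682/2⌋ × 1189 = 841 × 1189 mm
X2: ⌊1189/2⌋ × 841 = 594 × 841 mm

594 × 841 mm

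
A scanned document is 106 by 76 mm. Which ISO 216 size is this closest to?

A7 (74 × 105 mm)

Aspect ratio 106/76 ≈ 1.395 (ISO target is √2 ≈ 1.414).
In the A-series (A0 area = 1 m²): A7 = 74 × 105 mm.
Off by 3 mm total — nearest standard size.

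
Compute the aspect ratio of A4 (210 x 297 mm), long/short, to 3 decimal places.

1.414

297 / 210 = 1.414
Matches √2 ≈ 1.414 — the ISO 216 defining ratio.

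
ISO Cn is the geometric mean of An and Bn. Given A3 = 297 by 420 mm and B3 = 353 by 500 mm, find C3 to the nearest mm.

Short side: √(297 · 353) = √104841 ≈ 323.8 → 324 mm
Long side: √(420 · 500) = √210000 ≈ 458.3 → 458 mm

324 × 458 mm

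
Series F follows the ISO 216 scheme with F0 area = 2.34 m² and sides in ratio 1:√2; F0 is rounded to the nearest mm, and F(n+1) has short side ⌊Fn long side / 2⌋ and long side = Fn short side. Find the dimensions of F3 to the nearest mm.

454 × 643 mm

Let F0's short side be w mm. w · w√2 = 2.34 m² = 2,340,000 mm², so w ≈ 1286.3 mm and w√2 ≈ 1819.1 mm → F0 = 1286 × 1819 mm.
F1: ⌊1819/2⌋ × 1286 = 909 × 1286 mm
F2: ⌊1286/2⌋ × 909 = 643 × 909 mm
F3: ⌊909/2⌋ × 643 = 454 × 643 mm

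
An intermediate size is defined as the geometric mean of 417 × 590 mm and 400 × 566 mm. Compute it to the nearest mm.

Short side: √(417 · 400) = √166800 ≈ 408.4 → 408 mm
Long side: √(590 · 566) = √333940 ≈ 577.9 → 578 mm

408 × 578 mm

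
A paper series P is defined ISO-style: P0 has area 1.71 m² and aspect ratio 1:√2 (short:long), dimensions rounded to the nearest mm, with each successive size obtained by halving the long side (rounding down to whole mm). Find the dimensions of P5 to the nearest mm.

194 × 275 mm

Let P0's short side be w mm. w · w√2 = 1.71 m² = 1,710,000 mm², so w ≈ 1099.6 mm and w√2 ≈ 1555.1 mm → P0 = 1100 × 1555 mm.
P1: ⌊1555/2⌋ × 1100 = 777 × 1100 mm
P2: ⌊1100/2⌋ × 777 = 550 × 777 mm
P3: ⌊777/2⌋ × 550 = 388 × 550 mm
P4: ⌊550/2⌋ × 388 = 275 × 388 mm
P5: ⌊388/2⌋ × 275 = 194 × 275 mm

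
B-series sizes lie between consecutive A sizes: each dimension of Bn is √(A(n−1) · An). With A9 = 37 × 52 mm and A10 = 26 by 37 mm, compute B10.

31 × 44 mm

Short side: √(37 · 26) = √962 ≈ 31.0 → 31 mm
Long side: √(52 · 37) = √1924 ≈ 43.9 → 44 mm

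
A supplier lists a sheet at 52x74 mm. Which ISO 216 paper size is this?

A8 (52 × 74 mm)

Aspect ratio 74/52 ≈ 1.423 — close to the ISO √2 ≈ 1.414.
In the A-series (A0 area = 1 m²): A8 = 52 × 74 mm.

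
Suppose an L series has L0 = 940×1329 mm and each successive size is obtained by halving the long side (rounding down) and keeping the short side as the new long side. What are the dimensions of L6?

L1 = 664 × 940 mm (from L0 by 1 halving).
L2: ⌊940/2⌋ × 664 = 470 × 664 mm
L3: ⌊664/2⌋ × 470 = 332 × 470 mm
L4: ⌊470/2⌋ × 332 = 235 × 332 mm
L5: ⌊332/2⌋ × 235 = 166 × 235 mm
L6: ⌊235/2⌋ × 166 = 117 × 166 mm

117 × 166 mm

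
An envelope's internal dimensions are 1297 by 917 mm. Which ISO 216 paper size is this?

Aspect ratio 1297/917 ≈ 1.414 — close to the ISO √2 ≈ 1.414.
In the C-series (envelope sizes, between A and B): C0 = 917 × 1297 mm.

C0 (917 × 1297 mm)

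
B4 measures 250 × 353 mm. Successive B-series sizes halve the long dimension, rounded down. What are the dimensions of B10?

B5: ⌊353/2⌋ × 250 = 176 × 250 mm
B6: ⌊250/2⌋ × 176 = 125 × 176 mm
B7: ⌊176/2⌋ × 125 = 88 × 125 mm
B8: ⌊125/2⌋ × 88 = 62 × 88 mm
B9: ⌊88/2⌋ × 62 = 44 × 62 mm
B10: ⌊62/2⌋ × 44 = 31 × 44 mm

31 × 44 mm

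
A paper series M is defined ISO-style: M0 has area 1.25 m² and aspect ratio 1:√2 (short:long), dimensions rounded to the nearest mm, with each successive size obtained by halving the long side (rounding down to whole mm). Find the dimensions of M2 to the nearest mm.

470 × 665 mm

Let M0's short side be w mm. w · w√2 = 1.25 m² = 1,250,000 mm², so w ≈ 940.2 mm and w√2 ≈ 1329.6 mm → M0 = 940 × 1330 mm.
M1: ⌊1330/2⌋ × 940 = 665 × 940 mm
M2: ⌊940/2⌋ × 665 = 470 × 665 mm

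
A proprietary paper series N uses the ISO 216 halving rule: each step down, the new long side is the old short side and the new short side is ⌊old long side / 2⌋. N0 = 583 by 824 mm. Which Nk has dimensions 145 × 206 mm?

N4

N0: 583 × 824 mm
N1: 412 × 583 mm
N2: 291 × 412 mm
N3: 206 × 291 mm
N4: 145 × 206 mm
N5: 103 × 145 mm
→ matches N4.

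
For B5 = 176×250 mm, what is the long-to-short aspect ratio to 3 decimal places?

250 / 176 = 1.420
ISO 216 targets √2 ≈ 1.414; the +0.006 deviation is from mm rounding.

1.420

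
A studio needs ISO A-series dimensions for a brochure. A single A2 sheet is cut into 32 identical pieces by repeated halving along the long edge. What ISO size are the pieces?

32 = 2^5, so 5 halving steps.
A2 → A3 → … → A7 after 5 steps.

A7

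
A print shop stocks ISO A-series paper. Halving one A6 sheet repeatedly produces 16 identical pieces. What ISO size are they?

16 = 2^4, so 4 halving steps.
A6 → A7 → … → A10 after 4 steps.

A10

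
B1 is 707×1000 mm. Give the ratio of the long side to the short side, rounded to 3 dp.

1.414

1000 / 707 = 1.414
Matches √2 ≈ 1.414 — the ISO 216 defining ratio.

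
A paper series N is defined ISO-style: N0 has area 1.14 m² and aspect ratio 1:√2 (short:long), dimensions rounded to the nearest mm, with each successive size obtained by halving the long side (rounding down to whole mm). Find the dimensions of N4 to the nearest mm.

Let N0's short side be w mm. w · w√2 = 1.14 m² = 1,140,000 mm², so w ≈ 897.8 mm and w√2 ≈ 1269.7 mm → N0 = 898 × 1270 mm.
N1: ⌊1270/2⌋ × 898 = 635 × 898 mm
N2: ⌊898/2⌋ × 635 = 449 × 635 mm
N3: ⌊635/2⌋ × 449 = 317 × 449 mm
N4: ⌊449/2⌋ × 317 = 224 × 317 mm

224 × 317 mm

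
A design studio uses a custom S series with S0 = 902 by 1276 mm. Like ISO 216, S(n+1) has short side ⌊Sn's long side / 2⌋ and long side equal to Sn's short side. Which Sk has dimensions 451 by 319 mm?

S0: 902 × 1276 mm
S1: 638 × 902 mm
S2: 451 × 638 mm
S3: 319 × 451 mm
S4: 225 × 319 mm
→ matches S3.

S3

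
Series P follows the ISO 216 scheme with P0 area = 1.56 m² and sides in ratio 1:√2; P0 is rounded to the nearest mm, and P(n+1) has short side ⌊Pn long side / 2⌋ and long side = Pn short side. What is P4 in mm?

Let P0's short side be w mm. w · w√2 = 1.56 m² = 1,560,000 mm², so w ≈ 1050.3 mm and w√2 ≈ 1485.3 mm → P0 = 1050 × 1485 mm.
P1: ⌊1485/2⌋ × 1050 = 742 × 1050 mm
P2: ⌊1050/2⌋ × 742 = 525 × 742 mm
P3: ⌊742/2⌋ × 525 = 371 × 525 mm
P4: ⌊525/2⌋ × 371 = 262 × 371 mm

262 × 371 mm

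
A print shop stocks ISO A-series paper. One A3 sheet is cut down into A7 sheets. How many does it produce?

16

A3 = 297 × 420 mm; A7 = 74 × 105 mm.
Each halving step doubles the count; 4 steps from A3 to A7.
2^4 = 16.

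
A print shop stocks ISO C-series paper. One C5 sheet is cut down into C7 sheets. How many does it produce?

Each ISO step halves the sheet: 1 × C5 → 2 × C6 → 4 × C7
From C5 to C7 is 2 halving steps: 2^2 = 4.

4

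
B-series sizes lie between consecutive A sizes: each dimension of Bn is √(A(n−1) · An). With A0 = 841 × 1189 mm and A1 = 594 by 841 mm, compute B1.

Short side: √(841 · 594) = √499554 ≈ 706.8 → 707 mm
Long side: √(1189 · 841) = √999949 ≈ 1000.0 → 1000 mm

707 × 1000 mm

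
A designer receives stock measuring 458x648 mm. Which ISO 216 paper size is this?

Aspect ratio 648/458 ≈ 1.415 — close to the ISO √2 ≈ 1.414.
In the C-series (envelope sizes, between A and B): C2 = 458 × 648 mm.

C2 (458 × 648 mm)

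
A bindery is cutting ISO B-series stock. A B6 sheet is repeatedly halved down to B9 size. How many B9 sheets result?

8

Each ISO step halves the sheet: 1 × B6 → 2 × B7 → 4 × B8 → 8 × B9
From B6 to B9 is 3 halving steps: 2^3 = 8.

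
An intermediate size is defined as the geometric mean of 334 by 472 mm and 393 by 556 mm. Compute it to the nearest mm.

Short side: √(334 · 393) = √131262 ≈ 362.3 → 362 mm
Long side: √(472 · 556) = √262432 ≈ 512.3 → 512 mm

362 × 512 mm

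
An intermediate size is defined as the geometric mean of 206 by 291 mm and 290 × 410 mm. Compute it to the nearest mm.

Short side: √(206 · 290) = √59740 ≈ 244.4 → 244 mm
Long side: √(291 · 410) = √119310 ≈ 345.4 → 345 mm

244 × 345 mm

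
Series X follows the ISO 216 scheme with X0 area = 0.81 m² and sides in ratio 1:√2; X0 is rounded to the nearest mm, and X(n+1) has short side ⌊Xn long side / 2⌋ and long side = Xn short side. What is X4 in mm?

Let X0's short side be w mm. w · w√2 = 0.81 m² = 810,000 mm², so w ≈ 756.8 mm and w√2 ≈ 1070.3 mm → X0 = 757 × 1070 mm.
X1: ⌊1070/2⌋ × 757 = 535 × 757 mm
X2: ⌊757/2⌋ × 535 = 378 × 535 mm
X3: ⌊535/2⌋ × 378 = 267 × 378 mm
X4: ⌊378/2⌋ × 267 = 189 × 267 mm

189 × 267 mm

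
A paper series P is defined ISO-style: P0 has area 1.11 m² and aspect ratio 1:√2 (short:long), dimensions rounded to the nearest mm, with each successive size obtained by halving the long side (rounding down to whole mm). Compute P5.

Let P0's short side be w mm. w · w√2 = 1.11 m² = 1,110,000 mm², so w ≈ 885.9 mm and w√2 ≈ 1252.9 mm → P0 = 886 × 1253 mm.
P1: ⌊1253/2⌋ × 886 = 626 × 886 mm
P2: ⌊886/2⌋ × 626 = 443 × 626 mm
P3: ⌊626/2⌋ × 443 = 313 × 443 mm
P4: ⌊443/2⌋ × 313 = 221 × 313 mm
P5: ⌊313/2⌋ × 221 = 156 × 221 mm

156 × 221 mm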